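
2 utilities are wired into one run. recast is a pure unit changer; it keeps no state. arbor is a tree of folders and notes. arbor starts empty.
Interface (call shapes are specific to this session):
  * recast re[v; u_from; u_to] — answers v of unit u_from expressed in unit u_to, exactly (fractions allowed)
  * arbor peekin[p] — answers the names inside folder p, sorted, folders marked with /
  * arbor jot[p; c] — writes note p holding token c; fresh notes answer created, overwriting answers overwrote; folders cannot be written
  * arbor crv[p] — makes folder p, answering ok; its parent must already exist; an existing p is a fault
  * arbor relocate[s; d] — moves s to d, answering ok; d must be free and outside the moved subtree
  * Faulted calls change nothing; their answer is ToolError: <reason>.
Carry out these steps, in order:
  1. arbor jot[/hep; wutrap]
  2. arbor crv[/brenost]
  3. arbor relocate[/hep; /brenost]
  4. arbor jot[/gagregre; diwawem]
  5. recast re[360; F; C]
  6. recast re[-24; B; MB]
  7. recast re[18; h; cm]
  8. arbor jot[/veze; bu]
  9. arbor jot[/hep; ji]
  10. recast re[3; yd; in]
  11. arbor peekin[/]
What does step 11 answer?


Answer: [brenost/, gagregre, hep, veze]

Derivation:
>> arbor jot(p: /hep, c: wutrap)
<< created
>> arbor crv(p: /brenost)
<< ok
>> arbor relocate(s: /hep, d: /brenost)
<< ToolError: exists
>> arbor jot(p: /gagregre, c: diwawem)
<< created
>> recast re(v: 360, u_from: F, u_to: C)
<< 1640/9
>> recast re(v: -24, u_from: B, u_to: MB)
<< -3/125000
>> recast re(v: 18, u_from: h, u_to: cm)
<< ToolError: incompatible units
>> arbor jot(p: /veze, c: bu)
<< created
>> arbor jot(p: /hep, c: ji)
<< overwrote
>> recast re(v: 3, u_from: yd, u_to: in)
<< 108
>> arbor peekin(p: /)
<< [brenost/, gagregre, hep, veze]


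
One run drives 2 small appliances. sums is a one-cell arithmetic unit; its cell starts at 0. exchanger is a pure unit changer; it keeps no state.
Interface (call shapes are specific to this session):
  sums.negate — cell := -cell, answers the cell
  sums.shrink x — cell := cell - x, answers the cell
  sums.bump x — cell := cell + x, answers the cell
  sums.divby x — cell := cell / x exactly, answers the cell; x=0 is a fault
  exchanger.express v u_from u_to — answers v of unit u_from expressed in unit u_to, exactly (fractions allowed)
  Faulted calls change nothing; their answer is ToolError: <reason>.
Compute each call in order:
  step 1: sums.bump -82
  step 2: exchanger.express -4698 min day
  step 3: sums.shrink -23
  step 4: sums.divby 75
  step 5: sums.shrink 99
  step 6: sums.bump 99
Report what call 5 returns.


Answer: -7484/75

Derivation:
Do: bump[-82]
See: -82
Do: express[-4698; min; day]
See: -261/80
Do: shrink[-23]
See: -59
Do: divby[75]
See: -59/75
Do: shrink[99]
See: -7484/75
Do: bump[99]
See: -59/75


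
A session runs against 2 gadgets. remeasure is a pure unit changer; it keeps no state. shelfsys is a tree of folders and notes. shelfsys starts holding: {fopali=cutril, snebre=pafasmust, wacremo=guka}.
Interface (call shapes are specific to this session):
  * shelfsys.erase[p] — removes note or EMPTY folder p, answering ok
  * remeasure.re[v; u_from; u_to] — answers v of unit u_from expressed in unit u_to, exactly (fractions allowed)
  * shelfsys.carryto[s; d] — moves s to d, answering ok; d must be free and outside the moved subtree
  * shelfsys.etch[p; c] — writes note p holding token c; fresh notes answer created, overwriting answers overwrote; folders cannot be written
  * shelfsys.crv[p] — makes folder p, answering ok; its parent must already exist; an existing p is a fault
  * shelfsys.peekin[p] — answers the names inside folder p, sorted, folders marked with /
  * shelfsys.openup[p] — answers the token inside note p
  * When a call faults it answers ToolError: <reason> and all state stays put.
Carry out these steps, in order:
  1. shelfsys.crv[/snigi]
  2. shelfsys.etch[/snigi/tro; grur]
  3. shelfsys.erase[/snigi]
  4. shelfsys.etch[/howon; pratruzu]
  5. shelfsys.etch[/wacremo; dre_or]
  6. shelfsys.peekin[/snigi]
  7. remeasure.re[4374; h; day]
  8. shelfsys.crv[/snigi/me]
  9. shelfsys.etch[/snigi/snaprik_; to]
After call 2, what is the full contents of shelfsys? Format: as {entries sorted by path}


;; crv(p: /snigi) -> ok
;; etch(p: /snigi/tro, c: grur) -> created
;; erase(p: /snigi) -> ToolError: not empty
;; etch(p: /howon, c: pratruzu) -> created
;; etch(p: /wacremo, c: dre_or) -> overwrote
;; peekin(p: /snigi) -> [tro]
;; re(v: 4374, u_from: h, u_to: day) -> 729/4
;; crv(p: /snigi/me) -> ok
;; etch(p: /snigi/snaprik_, c: to) -> created

Answer: {fopali=cutril, snebre=pafasmust, snigi/, snigi/tro=grur, wacremo=guka}


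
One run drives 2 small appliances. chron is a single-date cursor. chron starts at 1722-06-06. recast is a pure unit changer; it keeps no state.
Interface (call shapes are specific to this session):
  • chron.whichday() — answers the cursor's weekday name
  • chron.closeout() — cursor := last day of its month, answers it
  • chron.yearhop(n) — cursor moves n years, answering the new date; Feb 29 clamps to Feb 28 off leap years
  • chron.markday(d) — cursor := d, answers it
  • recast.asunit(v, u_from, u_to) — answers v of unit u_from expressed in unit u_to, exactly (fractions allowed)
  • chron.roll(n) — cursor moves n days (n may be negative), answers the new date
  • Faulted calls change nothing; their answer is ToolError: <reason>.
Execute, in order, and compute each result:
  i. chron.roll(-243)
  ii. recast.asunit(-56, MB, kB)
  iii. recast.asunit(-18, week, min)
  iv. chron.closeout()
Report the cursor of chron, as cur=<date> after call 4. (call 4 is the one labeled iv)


! 1. roll(n='-243') == 1721-10-06
! 2. asunit(v='-56', u_from='MB', u_to='kB') == -56000
! 3. asunit(v='-18', u_from='week', u_to='min') == -181440
! 4. closeout() == 1721-10-31

Answer: cur=1721-10-31


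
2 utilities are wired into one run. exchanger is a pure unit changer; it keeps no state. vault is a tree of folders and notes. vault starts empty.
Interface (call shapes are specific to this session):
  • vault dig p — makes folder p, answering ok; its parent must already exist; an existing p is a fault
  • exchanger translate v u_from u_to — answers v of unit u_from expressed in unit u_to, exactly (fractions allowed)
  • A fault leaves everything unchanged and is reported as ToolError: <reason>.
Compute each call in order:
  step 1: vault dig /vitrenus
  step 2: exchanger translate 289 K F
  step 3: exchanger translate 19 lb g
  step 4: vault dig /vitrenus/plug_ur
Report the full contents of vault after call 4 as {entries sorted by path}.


% vault dig p: /vitrenus
  ok
% exchanger translate v: 289 u_from: K u_to: F
  6053/100
% exchanger translate v: 19 u_from: lb u_to: g
  861825503/100000
% vault dig p: /vitrenus/plug_ur
  ok

Answer: {vitrenus/, vitrenus/plug_ur/}


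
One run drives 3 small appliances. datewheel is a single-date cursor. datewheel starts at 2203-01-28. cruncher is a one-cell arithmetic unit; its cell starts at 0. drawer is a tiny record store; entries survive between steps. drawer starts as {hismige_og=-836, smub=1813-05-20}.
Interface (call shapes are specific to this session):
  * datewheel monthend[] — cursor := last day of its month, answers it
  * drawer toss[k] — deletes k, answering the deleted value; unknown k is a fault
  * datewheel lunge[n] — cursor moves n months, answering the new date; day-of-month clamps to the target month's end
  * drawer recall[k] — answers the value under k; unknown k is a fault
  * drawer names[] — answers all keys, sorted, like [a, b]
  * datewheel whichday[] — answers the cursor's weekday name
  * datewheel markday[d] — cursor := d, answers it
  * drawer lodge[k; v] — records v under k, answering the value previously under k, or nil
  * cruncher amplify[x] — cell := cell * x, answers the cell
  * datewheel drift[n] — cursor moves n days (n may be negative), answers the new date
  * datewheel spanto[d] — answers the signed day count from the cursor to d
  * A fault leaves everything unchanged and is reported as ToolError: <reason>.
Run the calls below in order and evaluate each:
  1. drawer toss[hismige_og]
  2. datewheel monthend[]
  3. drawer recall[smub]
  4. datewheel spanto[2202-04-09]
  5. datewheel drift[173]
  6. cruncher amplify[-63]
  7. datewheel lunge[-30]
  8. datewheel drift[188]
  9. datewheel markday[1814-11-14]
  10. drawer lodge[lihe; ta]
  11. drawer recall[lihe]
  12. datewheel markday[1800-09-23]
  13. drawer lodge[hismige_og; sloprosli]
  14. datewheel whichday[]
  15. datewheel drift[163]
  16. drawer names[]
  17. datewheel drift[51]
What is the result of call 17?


[in] drawer toss k→hismige_og
= -836
[in] datewheel monthend
= 2203-01-31
[in] drawer recall k→smub
= 1813-05-20
[in] datewheel spanto d→2202-04-09
= -297
[in] datewheel drift n→173
= 2203-07-23
[in] cruncher amplify x→-63
= 0
[in] datewheel lunge n→-30
= 2201-01-23
[in] datewheel drift n→188
= 2201-07-30
[in] datewheel markday d→1814-11-14
= 1814-11-14
[in] drawer lodge k→lihe v→ta
= nil
[in] drawer recall k→lihe
= ta
[in] datewheel markday d→1800-09-23
= 1800-09-23
[in] drawer lodge k→hismige_og v→sloprosli
= nil
[in] datewheel whichday
= Tuesday
[in] datewheel drift n→163
= 1801-03-05
[in] drawer names
= [hismige_og, lihe, smub]
[in] datewheel drift n→51
= 1801-04-25

Answer: 1801-04-25


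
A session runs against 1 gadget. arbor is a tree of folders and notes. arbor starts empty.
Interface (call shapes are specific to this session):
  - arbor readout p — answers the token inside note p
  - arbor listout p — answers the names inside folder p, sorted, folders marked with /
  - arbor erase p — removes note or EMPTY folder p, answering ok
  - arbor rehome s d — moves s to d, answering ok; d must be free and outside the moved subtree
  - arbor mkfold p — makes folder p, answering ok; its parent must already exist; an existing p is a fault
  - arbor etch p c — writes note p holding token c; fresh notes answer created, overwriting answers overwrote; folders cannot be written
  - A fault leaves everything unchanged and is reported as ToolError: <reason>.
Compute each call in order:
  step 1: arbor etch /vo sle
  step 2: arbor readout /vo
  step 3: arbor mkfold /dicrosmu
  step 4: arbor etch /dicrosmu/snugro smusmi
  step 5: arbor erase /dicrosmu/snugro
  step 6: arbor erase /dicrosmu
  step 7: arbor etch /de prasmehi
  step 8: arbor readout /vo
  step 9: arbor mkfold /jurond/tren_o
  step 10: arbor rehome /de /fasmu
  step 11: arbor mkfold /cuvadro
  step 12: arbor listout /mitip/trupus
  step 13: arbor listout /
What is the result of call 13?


==> arbor etch(p=/vo, c=sle)
<== created
==> arbor readout(p=/vo)
<== sle
==> arbor mkfold(p=/dicrosmu)
<== ok
==> arbor etch(p=/dicrosmu/snugro, c=smusmi)
<== created
==> arbor erase(p=/dicrosmu/snugro)
<== ok
==> arbor erase(p=/dicrosmu)
<== ok
==> arbor etch(p=/de, c=prasmehi)
<== created
==> arbor readout(p=/vo)
<== sle
==> arbor mkfold(p=/jurond/tren_o)
<== ToolError: no parent
==> arbor rehome(s=/de, d=/fasmu)
<== ok
==> arbor mkfold(p=/cuvadro)
<== ok
==> arbor listout(p=/mitip/trupus)
<== ToolError: not found
==> arbor listout(p=/)
<== [cuvadro/, fasmu, vo]

Answer: [cuvadro/, fasmu, vo]


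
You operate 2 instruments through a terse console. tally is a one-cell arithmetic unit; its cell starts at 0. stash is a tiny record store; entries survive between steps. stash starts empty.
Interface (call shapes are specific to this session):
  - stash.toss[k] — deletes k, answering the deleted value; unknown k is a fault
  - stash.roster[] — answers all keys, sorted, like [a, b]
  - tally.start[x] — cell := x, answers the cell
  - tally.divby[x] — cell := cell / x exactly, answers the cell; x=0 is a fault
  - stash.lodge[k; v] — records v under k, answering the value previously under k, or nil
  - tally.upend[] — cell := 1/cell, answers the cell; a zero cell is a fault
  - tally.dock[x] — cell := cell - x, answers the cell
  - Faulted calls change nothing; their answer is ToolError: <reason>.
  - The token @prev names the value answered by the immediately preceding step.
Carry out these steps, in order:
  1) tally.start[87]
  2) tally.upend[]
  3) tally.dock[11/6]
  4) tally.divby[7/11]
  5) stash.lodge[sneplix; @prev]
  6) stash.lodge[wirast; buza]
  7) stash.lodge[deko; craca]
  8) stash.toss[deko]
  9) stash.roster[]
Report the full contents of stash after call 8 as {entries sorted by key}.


→ start(x: 87)
← 87
→ upend()
← 1/87
→ dock(x: 11/6)
← -317/174
→ divby(x: 7/11)
← -3487/1218
→ lodge(k: sneplix, v: @prev)
← nil
→ lodge(k: wirast, v: buza)
← nil
→ lodge(k: deko, v: craca)
← nil
→ toss(k: deko)
← craca
→ roster()
← [sneplix, wirast]

Answer: {sneplix=-3487/1218, wirast=buza}


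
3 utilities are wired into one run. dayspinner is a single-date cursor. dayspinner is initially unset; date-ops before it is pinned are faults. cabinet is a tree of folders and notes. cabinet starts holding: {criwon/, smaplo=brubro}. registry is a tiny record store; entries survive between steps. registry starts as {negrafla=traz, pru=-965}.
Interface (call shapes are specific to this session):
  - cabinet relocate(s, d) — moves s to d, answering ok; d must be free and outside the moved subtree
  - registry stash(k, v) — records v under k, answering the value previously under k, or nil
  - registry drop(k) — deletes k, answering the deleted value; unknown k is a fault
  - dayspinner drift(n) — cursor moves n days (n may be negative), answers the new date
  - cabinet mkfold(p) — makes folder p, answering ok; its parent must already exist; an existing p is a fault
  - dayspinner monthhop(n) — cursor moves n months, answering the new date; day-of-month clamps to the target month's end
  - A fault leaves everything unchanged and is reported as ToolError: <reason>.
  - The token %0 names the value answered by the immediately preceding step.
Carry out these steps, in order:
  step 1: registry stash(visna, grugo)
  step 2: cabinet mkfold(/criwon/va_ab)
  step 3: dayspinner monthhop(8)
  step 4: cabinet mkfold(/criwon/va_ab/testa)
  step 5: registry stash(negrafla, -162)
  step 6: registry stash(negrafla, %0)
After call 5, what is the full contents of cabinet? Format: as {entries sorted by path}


Calling registry stash with visna, grugo, and observe nil.
I try cabinet mkfold with /criwon/va_ab, yielding ok.
Now I run dayspinner monthhop with 8: ToolError: no date set.
Invoking cabinet mkfold with /criwon/va_ab/testa, yielding ok.
Invoking registry stash with negrafla, -162, giving traz.
I use registry stash with negrafla, %0, — result: -162.

Answer: {criwon/, criwon/va_ab/, criwon/va_ab/testa/, smaplo=brubro}


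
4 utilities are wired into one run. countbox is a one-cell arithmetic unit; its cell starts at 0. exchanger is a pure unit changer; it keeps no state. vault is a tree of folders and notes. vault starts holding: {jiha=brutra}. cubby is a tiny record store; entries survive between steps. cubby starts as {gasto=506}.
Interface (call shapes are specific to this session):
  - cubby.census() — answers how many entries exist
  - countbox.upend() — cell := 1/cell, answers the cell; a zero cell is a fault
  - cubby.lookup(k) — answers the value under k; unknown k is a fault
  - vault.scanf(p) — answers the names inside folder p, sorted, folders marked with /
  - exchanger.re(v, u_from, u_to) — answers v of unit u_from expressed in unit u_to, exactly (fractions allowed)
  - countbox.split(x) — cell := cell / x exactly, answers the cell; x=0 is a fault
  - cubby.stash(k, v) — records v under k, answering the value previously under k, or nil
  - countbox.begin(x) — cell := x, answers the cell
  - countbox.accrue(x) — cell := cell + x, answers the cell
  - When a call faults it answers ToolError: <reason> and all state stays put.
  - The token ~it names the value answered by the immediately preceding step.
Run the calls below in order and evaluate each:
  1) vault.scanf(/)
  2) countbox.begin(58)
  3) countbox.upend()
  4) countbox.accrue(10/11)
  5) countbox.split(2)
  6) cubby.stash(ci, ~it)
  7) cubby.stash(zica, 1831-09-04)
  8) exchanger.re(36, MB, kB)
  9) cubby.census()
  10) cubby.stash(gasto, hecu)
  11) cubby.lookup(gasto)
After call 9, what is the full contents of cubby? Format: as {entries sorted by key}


Answer: {ci=591/1276, gasto=506, zica=1831-09-04}

Derivation:
Step: scanf[p→/]
Result: [jiha]
Step: begin[x→58]
Result: 58
Step: upend[]
Result: 1/58
Step: accrue[x→10/11]
Result: 591/638
Step: split[x→2]
Result: 591/1276
Step: stash[k→ci; v→~it]
Result: nil
Step: stash[k→zica; v→1831-09-04]
Result: nil
Step: re[v→36; u_from→MB; u_to→kB]
Result: 36000
Step: census[]
Result: 3
Step: stash[k→gasto; v→hecu]
Result: 506
Step: lookup[k→gasto]
Result: hecu


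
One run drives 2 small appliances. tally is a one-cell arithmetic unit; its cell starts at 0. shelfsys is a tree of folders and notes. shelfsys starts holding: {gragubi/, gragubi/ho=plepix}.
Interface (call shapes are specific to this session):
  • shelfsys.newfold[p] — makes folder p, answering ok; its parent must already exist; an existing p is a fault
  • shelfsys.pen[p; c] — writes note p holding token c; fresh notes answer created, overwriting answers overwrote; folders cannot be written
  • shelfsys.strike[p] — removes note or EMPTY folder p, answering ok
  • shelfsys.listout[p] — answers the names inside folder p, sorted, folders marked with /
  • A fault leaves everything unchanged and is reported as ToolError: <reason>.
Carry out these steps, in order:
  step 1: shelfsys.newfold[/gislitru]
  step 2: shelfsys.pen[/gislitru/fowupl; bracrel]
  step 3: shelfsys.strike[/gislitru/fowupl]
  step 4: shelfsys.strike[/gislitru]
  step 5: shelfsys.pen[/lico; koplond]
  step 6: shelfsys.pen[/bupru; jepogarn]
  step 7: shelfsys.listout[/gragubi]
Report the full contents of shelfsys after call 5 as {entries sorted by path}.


% 1. shelfsys.newfold(p='/gislitru') => ok
% 2. shelfsys.pen(p='/gislitru/fowupl', c='bracrel') => created
% 3. shelfsys.strike(p='/gislitru/fowupl') => ok
% 4. shelfsys.strike(p='/gislitru') => ok
% 5. shelfsys.pen(p='/lico', c='koplond') => created
% 6. shelfsys.pen(p='/bupru', c='jepogarn') => created
% 7. shelfsys.listout(p='/gragubi') => [ho]

Answer: {gragubi/, gragubi/ho=plepix, lico=koplond}


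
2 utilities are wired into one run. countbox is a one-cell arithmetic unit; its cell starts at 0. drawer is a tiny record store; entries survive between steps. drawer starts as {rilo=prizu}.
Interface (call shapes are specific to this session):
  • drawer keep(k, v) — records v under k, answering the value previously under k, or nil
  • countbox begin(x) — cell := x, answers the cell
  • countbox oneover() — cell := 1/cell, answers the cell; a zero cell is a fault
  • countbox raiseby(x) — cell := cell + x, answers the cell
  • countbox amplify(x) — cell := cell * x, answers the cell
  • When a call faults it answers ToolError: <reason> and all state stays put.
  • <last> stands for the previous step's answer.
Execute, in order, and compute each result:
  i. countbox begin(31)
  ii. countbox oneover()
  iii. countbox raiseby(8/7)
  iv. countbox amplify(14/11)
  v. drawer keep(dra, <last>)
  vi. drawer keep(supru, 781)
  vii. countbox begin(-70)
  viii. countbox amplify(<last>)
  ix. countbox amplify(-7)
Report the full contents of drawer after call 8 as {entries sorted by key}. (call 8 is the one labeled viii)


-> countbox begin(31)
<- 31
-> countbox oneover()
<- 1/31
-> countbox raiseby(8/7)
<- 255/217
-> countbox amplify(14/11)
<- 510/341
-> drawer keep(dra, <last>)
<- nil
-> drawer keep(supru, 781)
<- nil
-> countbox begin(-70)
<- -70
-> countbox amplify(<last>)
<- 4900
-> countbox amplify(-7)
<- -34300

Answer: {dra=510/341, rilo=prizu, supru=781}


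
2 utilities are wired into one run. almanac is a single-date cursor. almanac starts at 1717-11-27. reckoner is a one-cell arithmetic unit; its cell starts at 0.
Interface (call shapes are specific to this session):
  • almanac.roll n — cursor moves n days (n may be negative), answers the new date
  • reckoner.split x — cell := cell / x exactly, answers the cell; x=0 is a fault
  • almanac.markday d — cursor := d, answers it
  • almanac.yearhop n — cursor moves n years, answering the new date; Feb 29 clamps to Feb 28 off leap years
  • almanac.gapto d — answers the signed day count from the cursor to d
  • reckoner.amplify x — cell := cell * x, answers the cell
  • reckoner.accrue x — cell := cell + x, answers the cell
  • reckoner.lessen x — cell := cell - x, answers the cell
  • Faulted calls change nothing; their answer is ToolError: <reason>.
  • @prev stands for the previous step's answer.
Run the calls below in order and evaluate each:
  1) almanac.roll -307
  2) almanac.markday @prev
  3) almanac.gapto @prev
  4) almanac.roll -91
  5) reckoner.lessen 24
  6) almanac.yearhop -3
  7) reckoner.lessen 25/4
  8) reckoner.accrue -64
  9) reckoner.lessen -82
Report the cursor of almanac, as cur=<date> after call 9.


% almanac.roll(n='-307') == 1717-01-24
% almanac.markday(d='@prev') == 1717-01-24
% almanac.gapto(d='@prev') == 0
% almanac.roll(n='-91') == 1716-10-25
% reckoner.lessen(x='24') == -24
% almanac.yearhop(n='-3') == 1713-10-25
% reckoner.lessen(x='25/4') == -121/4
% reckoner.accrue(x='-64') == -377/4
% reckoner.lessen(x='-82') == -49/4

Answer: cur=1713-10-25


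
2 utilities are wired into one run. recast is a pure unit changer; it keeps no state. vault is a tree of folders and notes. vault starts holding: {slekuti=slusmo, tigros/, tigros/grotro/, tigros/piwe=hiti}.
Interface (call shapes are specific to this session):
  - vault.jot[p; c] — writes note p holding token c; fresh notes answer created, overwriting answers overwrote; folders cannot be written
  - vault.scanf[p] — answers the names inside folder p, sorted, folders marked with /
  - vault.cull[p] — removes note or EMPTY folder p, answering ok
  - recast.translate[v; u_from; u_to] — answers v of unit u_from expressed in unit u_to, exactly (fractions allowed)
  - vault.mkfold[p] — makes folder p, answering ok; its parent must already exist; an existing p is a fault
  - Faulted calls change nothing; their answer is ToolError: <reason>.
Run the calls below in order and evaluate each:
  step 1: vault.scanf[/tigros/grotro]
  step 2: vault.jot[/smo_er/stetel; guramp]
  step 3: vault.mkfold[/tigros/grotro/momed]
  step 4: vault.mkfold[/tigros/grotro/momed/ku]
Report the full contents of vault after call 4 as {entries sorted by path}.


→ vault.scanf(p='/tigros/grotro')
← []
→ vault.jot(p='/smo_er/stetel', c='guramp')
← ToolError: no parent
→ vault.mkfold(p='/tigros/grotro/momed')
← ok
→ vault.mkfold(p='/tigros/grotro/momed/ku')
← ok

Answer: {slekuti=slusmo, tigros/, tigros/grotro/, tigros/grotro/momed/, tigros/grotro/momed/ku/, tigros/piwe=hiti}


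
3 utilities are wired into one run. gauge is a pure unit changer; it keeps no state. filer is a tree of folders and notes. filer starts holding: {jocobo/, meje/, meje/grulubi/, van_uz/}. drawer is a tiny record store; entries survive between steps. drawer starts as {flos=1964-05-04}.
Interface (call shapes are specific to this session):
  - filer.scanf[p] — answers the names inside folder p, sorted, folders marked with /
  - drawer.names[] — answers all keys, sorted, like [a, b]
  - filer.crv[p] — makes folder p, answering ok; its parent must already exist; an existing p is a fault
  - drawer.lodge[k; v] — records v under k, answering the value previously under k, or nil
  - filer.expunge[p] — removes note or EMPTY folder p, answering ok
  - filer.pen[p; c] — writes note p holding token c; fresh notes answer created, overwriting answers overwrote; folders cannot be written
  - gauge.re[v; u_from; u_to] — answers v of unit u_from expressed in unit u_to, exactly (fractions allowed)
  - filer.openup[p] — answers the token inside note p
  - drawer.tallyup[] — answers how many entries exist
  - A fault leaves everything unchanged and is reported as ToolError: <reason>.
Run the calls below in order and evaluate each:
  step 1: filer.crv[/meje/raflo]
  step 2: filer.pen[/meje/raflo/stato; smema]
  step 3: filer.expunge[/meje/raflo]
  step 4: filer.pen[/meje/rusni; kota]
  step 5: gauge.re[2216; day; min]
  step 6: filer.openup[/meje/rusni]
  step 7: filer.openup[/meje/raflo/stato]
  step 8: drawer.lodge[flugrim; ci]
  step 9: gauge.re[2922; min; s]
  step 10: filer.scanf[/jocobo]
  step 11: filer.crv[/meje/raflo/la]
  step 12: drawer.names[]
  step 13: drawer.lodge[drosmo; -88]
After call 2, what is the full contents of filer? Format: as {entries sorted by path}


Answer: {jocobo/, meje/, meje/grulubi/, meje/raflo/, meje/raflo/stato=smema, van_uz/}

Derivation:
Act: filer.crv[p: /meje/raflo]
Obs: ok
Act: filer.pen[p: /meje/raflo/stato; c: smema]
Obs: created
Act: filer.expunge[p: /meje/raflo]
Obs: ToolError: not empty
Act: filer.pen[p: /meje/rusni; c: kota]
Obs: created
Act: gauge.re[v: 2216; u_from: day; u_to: min]
Obs: 3191040
Act: filer.openup[p: /meje/rusni]
Obs: kota
Act: filer.openup[p: /meje/raflo/stato]
Obs: smema
Act: drawer.lodge[k: flugrim; v: ci]
Obs: nil
Act: gauge.re[v: 2922; u_from: min; u_to: s]
Obs: 175320
Act: filer.scanf[p: /jocobo]
Obs: []
Act: filer.crv[p: /meje/raflo/la]
Obs: ok
Act: drawer.names[]
Obs: [flos, flugrim]
Act: drawer.lodge[k: drosmo; v: -88]
Obs: nil


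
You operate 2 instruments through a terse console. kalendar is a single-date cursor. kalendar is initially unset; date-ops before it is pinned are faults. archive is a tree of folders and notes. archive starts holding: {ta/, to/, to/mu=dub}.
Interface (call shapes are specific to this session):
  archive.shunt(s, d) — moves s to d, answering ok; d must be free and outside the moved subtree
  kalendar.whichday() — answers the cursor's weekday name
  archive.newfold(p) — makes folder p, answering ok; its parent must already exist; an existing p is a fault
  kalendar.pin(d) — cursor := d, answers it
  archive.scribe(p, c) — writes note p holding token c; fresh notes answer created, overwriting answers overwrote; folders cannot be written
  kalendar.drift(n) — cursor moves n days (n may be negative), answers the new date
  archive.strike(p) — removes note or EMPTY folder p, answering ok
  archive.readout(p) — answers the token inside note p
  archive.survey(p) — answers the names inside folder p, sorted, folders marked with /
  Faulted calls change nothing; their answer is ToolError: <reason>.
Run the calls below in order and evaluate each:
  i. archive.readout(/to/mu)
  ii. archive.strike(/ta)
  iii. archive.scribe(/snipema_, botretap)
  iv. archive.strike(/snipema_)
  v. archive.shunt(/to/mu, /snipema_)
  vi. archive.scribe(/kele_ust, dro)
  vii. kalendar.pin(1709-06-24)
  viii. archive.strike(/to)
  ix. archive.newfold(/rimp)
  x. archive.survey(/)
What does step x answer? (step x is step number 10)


Answer: [kele_ust, rimp/, snipema_]

Derivation:
>>> archive.readout p→/to/mu
= dub
>>> archive.strike p→/ta
= ok
>>> archive.scribe p→/snipema_ c→botretap
= created
>>> archive.strike p→/snipema_
= ok
>>> archive.shunt s→/to/mu d→/snipema_
= ok
>>> archive.scribe p→/kele_ust c→dro
= created
>>> kalendar.pin d→1709-06-24
= 1709-06-24
>>> archive.strike p→/to
= ok
>>> archive.newfold p→/rimp
= ok
>>> archive.survey p→/
= [kele_ust, rimp/, snipema_]


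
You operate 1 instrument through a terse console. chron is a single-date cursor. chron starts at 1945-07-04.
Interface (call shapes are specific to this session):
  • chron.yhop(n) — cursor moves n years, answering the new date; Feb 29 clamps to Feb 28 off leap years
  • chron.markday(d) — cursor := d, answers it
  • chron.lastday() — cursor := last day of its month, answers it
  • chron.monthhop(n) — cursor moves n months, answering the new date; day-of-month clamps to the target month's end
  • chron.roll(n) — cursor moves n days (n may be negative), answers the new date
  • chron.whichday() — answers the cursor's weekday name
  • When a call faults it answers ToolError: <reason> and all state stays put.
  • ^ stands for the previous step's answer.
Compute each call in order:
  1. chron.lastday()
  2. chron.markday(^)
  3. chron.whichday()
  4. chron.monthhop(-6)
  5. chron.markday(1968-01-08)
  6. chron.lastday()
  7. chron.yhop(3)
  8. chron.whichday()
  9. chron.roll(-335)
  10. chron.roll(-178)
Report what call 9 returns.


~$ chron.lastday
[out] 1945-07-31
~$ chron.markday ^
[out] 1945-07-31
~$ chron.whichday
[out] Tuesday
~$ chron.monthhop -6
[out] 1945-01-31
~$ chron.markday 1968-01-08
[out] 1968-01-08
~$ chron.lastday
[out] 1968-01-31
~$ chron.yhop 3
[out] 1971-01-31
~$ chron.whichday
[out] Sunday
~$ chron.roll -335
[out] 1970-03-02
~$ chron.roll -178
[out] 1969-09-05

Answer: 1970-03-02


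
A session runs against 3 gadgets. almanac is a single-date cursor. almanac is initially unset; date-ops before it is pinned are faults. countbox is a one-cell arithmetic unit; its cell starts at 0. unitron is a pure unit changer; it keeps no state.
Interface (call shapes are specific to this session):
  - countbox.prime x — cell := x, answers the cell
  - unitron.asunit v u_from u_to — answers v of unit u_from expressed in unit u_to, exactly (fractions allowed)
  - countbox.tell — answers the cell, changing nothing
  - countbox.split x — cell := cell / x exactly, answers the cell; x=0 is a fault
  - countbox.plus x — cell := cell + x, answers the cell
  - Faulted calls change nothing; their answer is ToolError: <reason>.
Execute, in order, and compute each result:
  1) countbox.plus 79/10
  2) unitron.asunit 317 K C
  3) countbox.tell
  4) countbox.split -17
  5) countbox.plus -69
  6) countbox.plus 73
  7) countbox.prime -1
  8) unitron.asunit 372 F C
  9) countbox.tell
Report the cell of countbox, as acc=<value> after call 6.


Do: countbox.plus[x: 79/10]
See: 79/10
Do: unitron.asunit[v: 317; u_from: K; u_to: C]
See: 877/20
Do: countbox.tell[]
See: 79/10
Do: countbox.split[x: -17]
See: -79/170
Do: countbox.plus[x: -69]
See: -11809/170
Do: countbox.plus[x: 73]
See: 601/170
Do: countbox.prime[x: -1]
See: -1
Do: unitron.asunit[v: 372; u_from: F; u_to: C]
See: 1700/9
Do: countbox.tell[]
See: -1

Answer: acc=601/170


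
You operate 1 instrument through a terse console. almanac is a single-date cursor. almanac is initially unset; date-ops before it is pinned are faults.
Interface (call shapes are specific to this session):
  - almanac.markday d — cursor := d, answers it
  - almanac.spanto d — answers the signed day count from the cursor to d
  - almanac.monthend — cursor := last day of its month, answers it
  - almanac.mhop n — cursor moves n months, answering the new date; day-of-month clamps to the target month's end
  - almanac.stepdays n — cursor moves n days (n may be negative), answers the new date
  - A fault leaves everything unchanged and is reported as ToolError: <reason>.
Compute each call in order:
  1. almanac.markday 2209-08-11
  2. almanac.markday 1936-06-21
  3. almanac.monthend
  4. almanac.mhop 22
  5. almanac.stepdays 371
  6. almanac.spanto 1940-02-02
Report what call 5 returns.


Answer: 1939-05-06

Derivation:
;; almanac.markday(d: 2209-08-11) == 2209-08-11
;; almanac.markday(d: 1936-06-21) == 1936-06-21
;; almanac.monthend() == 1936-06-30
;; almanac.mhop(n: 22) == 1938-04-30
;; almanac.stepdays(n: 371) == 1939-05-06
;; almanac.spanto(d: 1940-02-02) == 272


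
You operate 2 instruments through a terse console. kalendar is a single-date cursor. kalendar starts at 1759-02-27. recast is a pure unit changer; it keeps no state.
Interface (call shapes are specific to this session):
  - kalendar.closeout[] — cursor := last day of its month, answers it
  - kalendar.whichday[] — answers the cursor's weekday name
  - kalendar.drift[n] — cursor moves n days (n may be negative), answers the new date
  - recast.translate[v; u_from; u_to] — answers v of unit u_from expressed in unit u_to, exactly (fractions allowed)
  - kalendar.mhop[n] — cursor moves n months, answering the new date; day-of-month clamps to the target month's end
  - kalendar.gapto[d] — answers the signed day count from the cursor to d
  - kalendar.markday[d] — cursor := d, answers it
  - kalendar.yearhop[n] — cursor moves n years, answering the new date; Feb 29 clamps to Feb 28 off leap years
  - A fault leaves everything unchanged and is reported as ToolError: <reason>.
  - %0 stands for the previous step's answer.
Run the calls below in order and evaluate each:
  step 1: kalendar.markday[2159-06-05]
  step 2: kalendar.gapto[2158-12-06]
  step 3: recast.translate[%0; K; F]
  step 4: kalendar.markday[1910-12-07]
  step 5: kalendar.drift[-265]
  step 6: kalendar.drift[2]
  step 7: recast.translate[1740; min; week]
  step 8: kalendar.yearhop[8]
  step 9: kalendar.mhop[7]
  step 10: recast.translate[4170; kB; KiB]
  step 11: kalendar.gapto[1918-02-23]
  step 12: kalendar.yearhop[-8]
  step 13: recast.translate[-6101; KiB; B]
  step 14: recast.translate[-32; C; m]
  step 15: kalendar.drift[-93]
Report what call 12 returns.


-- kalendar.markday(d: 2159-06-05) => 2159-06-05
-- kalendar.gapto(d: 2158-12-06) => -181
-- recast.translate(v: %0, u_from: K, u_to: F) => -78547/100
-- kalendar.markday(d: 1910-12-07) => 1910-12-07
-- kalendar.drift(n: -265) => 1910-03-17
-- kalendar.drift(n: 2) => 1910-03-19
-- recast.translate(v: 1740, u_from: min, u_to: week) => 29/168
-- kalendar.yearhop(n: 8) => 1918-03-19
-- kalendar.mhop(n: 7) => 1918-10-19
-- recast.translate(v: 4170, u_from: kB, u_to: KiB) => 260625/64
-- kalendar.gapto(d: 1918-02-23) => -238
-- kalendar.yearhop(n: -8) => 1910-10-19
-- recast.translate(v: -6101, u_from: KiB, u_to: B) => -6247424
-- recast.translate(v: -32, u_from: C, u_to: m) => ToolError: incompatible units
-- kalendar.drift(n: -93) => 1910-07-18

Answer: 1910-10-19


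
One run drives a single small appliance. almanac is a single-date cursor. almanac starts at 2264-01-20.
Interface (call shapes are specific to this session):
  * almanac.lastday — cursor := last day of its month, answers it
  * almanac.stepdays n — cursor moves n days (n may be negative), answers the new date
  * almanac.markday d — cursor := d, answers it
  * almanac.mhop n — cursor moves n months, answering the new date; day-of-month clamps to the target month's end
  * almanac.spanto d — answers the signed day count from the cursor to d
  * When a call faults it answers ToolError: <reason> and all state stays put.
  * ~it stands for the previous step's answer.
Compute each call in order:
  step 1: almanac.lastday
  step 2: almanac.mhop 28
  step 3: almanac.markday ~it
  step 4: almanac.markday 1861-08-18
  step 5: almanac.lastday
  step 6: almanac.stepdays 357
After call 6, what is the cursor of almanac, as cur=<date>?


Answer: cur=1862-08-23

Derivation:
Then almanac.lastday(), giving 2264-01-31.
Calling almanac.mhop with n: 28, — result: 2266-05-31.
I try almanac.markday with d: ~it, and get 2266-05-31.
I use almanac.markday with d: 1861-08-18, and get 1861-08-18.
I call almanac.lastday(), — result: 1861-08-31.
Then almanac.stepdays with n: 357: 1862-08-23.


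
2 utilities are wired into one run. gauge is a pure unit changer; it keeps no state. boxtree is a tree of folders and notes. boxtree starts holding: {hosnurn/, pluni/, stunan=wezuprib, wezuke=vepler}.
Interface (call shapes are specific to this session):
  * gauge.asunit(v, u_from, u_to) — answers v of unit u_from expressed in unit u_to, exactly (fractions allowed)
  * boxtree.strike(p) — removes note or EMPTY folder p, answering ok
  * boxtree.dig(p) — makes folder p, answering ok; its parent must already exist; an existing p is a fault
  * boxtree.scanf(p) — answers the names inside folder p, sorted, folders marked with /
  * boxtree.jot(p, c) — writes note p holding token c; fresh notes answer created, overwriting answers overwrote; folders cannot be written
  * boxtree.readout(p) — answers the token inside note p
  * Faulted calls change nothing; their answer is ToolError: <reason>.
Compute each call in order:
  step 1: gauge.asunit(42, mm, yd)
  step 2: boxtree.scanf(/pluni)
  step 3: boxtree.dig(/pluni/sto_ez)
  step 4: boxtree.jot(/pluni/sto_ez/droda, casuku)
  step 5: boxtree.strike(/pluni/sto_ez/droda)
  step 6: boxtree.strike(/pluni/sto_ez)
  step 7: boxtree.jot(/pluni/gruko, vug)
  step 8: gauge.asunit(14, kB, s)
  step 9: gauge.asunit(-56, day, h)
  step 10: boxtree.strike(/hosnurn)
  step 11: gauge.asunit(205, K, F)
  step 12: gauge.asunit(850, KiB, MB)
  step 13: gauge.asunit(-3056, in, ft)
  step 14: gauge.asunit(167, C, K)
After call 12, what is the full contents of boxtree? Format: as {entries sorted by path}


Answer: {pluni/, pluni/gruko=vug, stunan=wezuprib, wezuke=vepler}

Derivation:
-> gauge.asunit(v=42, u_from=mm, u_to=yd)
<- 35/762
-> boxtree.scanf(p=/pluni)
<- []
-> boxtree.dig(p=/pluni/sto_ez)
<- ok
-> boxtree.jot(p=/pluni/sto_ez/droda, c=casuku)
<- created
-> boxtree.strike(p=/pluni/sto_ez/droda)
<- ok
-> boxtree.strike(p=/pluni/sto_ez)
<- ok
-> boxtree.jot(p=/pluni/gruko, c=vug)
<- created
-> gauge.asunit(v=14, u_from=kB, u_to=s)
<- ToolError: incompatible units
-> gauge.asunit(v=-56, u_from=day, u_to=h)
<- -1344
-> boxtree.strike(p=/hosnurn)
<- ok
-> gauge.asunit(v=205, u_from=K, u_to=F)
<- -9067/100
-> gauge.asunit(v=850, u_from=KiB, u_to=MB)
<- 544/625
-> gauge.asunit(v=-3056, u_from=in, u_to=ft)
<- -764/3
-> gauge.asunit(v=167, u_from=C, u_to=K)
<- 8803/20


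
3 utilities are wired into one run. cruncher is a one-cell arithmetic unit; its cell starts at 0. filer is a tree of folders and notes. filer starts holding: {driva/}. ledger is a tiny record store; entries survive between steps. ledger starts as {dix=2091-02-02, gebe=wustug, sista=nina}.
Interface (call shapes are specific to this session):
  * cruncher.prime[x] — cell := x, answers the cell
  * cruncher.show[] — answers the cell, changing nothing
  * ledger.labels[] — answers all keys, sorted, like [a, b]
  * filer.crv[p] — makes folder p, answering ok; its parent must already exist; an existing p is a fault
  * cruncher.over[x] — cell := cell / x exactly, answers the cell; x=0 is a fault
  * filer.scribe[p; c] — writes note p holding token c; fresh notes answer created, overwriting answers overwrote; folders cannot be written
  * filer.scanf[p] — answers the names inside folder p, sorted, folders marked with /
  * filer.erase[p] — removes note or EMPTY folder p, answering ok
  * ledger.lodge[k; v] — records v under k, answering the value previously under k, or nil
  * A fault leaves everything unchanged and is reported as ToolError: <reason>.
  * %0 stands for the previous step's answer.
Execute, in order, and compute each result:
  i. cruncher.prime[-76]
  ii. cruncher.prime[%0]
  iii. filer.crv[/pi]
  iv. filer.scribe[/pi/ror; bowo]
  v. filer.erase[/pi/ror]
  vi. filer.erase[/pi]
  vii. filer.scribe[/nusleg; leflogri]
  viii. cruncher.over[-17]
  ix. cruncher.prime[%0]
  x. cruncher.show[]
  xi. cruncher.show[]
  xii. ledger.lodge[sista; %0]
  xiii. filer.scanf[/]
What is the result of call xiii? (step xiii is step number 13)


Answer: [driva/, nusleg]

Derivation:
CALL cruncher.prime[x='-76']
RET  -76
CALL cruncher.prime[x='%0']
RET  -76
CALL filer.crv[p='/pi']
RET  ok
CALL filer.scribe[p='/pi/ror'; c='bowo']
RET  created
CALL filer.erase[p='/pi/ror']
RET  ok
CALL filer.erase[p='/pi']
RET  ok
CALL filer.scribe[p='/nusleg'; c='leflogri']
RET  created
CALL cruncher.over[x='-17']
RET  76/17
CALL cruncher.prime[x='%0']
RET  76/17
CALL cruncher.show[]
RET  76/17
CALL cruncher.show[]
RET  76/17
CALL ledger.lodge[k='sista'; v='%0']
RET  nina
CALL filer.scanf[p='/']
RET  [driva/, nusleg]


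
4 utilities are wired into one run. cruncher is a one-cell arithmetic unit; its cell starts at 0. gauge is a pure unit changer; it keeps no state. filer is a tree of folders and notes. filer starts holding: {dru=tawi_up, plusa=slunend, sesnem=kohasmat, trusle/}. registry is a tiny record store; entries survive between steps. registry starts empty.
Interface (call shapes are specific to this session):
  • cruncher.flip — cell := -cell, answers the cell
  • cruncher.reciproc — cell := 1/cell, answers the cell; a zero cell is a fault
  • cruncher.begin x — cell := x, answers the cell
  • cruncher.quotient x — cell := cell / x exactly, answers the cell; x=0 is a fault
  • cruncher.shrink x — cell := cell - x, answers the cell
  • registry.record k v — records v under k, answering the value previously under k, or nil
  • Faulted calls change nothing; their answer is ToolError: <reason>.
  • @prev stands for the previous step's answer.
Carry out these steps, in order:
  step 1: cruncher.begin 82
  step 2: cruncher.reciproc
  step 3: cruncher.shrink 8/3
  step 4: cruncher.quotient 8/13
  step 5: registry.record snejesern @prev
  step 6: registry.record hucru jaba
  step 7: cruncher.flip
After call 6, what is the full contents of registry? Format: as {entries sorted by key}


I use cruncher.begin passing x='82', and observe 82.
Now I run cruncher.reciproc(), yielding 1/82.
I call cruncher.shrink passing x='8/3': -653/246.
I run cruncher.quotient passing x='8/13', yielding -8489/1968.
I try registry.record passing k='snejesern', v='@prev', which returns nil.
Calling registry.record passing k='hucru', v='jaba', giving nil.
Now I run cruncher.flip(), which returns 8489/1968.

Answer: {hucru=jaba, snejesern=-8489/1968}
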